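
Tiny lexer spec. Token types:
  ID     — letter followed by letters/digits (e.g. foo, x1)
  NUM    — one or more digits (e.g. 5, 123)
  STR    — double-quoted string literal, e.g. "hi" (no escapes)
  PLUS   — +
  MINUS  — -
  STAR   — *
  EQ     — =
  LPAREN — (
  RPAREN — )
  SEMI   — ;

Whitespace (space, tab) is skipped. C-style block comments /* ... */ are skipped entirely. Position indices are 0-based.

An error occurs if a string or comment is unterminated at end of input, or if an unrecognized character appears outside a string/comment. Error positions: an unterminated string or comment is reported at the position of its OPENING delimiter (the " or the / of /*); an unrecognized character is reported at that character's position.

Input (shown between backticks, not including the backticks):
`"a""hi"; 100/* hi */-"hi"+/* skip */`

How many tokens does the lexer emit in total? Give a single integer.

Answer: 7

Derivation:
pos=0: enter STRING mode
pos=0: emit STR "a" (now at pos=3)
pos=3: enter STRING mode
pos=3: emit STR "hi" (now at pos=7)
pos=7: emit SEMI ';'
pos=9: emit NUM '100' (now at pos=12)
pos=12: enter COMMENT mode (saw '/*')
exit COMMENT mode (now at pos=20)
pos=20: emit MINUS '-'
pos=21: enter STRING mode
pos=21: emit STR "hi" (now at pos=25)
pos=25: emit PLUS '+'
pos=26: enter COMMENT mode (saw '/*')
exit COMMENT mode (now at pos=36)
DONE. 7 tokens: [STR, STR, SEMI, NUM, MINUS, STR, PLUS]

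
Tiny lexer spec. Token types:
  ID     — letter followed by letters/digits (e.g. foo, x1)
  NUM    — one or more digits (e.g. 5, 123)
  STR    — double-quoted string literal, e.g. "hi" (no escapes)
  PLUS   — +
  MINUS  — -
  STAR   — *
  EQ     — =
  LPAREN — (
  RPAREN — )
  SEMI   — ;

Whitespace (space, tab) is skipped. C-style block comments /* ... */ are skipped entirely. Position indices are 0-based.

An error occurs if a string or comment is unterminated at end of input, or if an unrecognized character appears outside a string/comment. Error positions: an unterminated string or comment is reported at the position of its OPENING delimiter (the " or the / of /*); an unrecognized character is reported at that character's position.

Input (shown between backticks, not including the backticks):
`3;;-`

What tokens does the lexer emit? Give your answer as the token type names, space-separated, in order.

Answer: NUM SEMI SEMI MINUS

Derivation:
pos=0: emit NUM '3' (now at pos=1)
pos=1: emit SEMI ';'
pos=2: emit SEMI ';'
pos=3: emit MINUS '-'
DONE. 4 tokens: [NUM, SEMI, SEMI, MINUS]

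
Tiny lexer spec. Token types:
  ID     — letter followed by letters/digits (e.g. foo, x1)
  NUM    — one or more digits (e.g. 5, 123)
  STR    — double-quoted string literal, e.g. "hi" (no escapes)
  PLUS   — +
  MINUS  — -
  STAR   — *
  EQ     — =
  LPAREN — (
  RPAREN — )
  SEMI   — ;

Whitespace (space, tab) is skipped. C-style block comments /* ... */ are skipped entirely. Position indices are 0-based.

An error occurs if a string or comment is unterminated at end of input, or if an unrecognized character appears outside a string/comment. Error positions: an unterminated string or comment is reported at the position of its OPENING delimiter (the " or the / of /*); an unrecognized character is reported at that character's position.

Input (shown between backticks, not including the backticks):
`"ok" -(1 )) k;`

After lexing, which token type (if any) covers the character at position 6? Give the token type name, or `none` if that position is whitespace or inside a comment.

Answer: LPAREN

Derivation:
pos=0: enter STRING mode
pos=0: emit STR "ok" (now at pos=4)
pos=5: emit MINUS '-'
pos=6: emit LPAREN '('
pos=7: emit NUM '1' (now at pos=8)
pos=9: emit RPAREN ')'
pos=10: emit RPAREN ')'
pos=12: emit ID 'k' (now at pos=13)
pos=13: emit SEMI ';'
DONE. 8 tokens: [STR, MINUS, LPAREN, NUM, RPAREN, RPAREN, ID, SEMI]
Position 6: char is '(' -> LPAREN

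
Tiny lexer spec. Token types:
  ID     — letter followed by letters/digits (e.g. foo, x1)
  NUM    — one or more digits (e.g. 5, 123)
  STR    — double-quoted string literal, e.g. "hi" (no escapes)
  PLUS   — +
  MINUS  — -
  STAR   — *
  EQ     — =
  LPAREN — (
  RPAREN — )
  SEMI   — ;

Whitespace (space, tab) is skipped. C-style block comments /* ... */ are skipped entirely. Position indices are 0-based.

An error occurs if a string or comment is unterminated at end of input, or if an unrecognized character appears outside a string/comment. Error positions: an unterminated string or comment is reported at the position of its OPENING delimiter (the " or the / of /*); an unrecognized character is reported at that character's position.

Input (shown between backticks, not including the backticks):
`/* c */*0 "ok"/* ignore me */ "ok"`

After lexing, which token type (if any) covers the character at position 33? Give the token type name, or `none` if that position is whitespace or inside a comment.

Answer: STR

Derivation:
pos=0: enter COMMENT mode (saw '/*')
exit COMMENT mode (now at pos=7)
pos=7: emit STAR '*'
pos=8: emit NUM '0' (now at pos=9)
pos=10: enter STRING mode
pos=10: emit STR "ok" (now at pos=14)
pos=14: enter COMMENT mode (saw '/*')
exit COMMENT mode (now at pos=29)
pos=30: enter STRING mode
pos=30: emit STR "ok" (now at pos=34)
DONE. 4 tokens: [STAR, NUM, STR, STR]
Position 33: char is '"' -> STR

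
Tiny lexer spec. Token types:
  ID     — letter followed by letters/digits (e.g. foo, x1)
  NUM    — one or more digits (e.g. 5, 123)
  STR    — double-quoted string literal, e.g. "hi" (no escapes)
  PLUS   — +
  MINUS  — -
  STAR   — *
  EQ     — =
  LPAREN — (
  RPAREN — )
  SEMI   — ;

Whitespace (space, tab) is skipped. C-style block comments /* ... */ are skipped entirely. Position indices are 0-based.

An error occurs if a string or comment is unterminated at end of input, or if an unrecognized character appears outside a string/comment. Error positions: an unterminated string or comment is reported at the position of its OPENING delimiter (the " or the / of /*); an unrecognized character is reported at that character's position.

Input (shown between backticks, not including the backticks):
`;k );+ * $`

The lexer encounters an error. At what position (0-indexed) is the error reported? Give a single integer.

pos=0: emit SEMI ';'
pos=1: emit ID 'k' (now at pos=2)
pos=3: emit RPAREN ')'
pos=4: emit SEMI ';'
pos=5: emit PLUS '+'
pos=7: emit STAR '*'
pos=9: ERROR — unrecognized char '$'

Answer: 9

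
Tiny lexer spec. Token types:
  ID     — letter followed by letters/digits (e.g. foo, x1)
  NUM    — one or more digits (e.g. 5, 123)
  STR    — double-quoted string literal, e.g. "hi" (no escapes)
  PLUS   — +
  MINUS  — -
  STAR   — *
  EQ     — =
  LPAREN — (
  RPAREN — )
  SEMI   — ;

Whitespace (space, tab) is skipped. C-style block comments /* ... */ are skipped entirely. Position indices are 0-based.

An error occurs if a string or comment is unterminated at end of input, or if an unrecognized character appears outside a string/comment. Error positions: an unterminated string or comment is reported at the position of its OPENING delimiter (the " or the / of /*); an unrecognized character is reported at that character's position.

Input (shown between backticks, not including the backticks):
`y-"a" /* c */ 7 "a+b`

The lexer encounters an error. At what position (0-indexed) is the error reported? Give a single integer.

pos=0: emit ID 'y' (now at pos=1)
pos=1: emit MINUS '-'
pos=2: enter STRING mode
pos=2: emit STR "a" (now at pos=5)
pos=6: enter COMMENT mode (saw '/*')
exit COMMENT mode (now at pos=13)
pos=14: emit NUM '7' (now at pos=15)
pos=16: enter STRING mode
pos=16: ERROR — unterminated string

Answer: 16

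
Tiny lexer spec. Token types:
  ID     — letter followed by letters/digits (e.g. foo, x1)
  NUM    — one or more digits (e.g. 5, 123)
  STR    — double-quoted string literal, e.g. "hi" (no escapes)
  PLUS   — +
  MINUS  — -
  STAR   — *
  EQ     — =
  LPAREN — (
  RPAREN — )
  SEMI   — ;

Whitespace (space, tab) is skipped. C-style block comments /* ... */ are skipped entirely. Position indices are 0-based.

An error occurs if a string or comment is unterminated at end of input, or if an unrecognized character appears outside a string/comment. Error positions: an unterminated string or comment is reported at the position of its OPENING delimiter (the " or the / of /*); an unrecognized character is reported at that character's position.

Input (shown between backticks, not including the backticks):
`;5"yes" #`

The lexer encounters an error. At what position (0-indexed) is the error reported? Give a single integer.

Answer: 8

Derivation:
pos=0: emit SEMI ';'
pos=1: emit NUM '5' (now at pos=2)
pos=2: enter STRING mode
pos=2: emit STR "yes" (now at pos=7)
pos=8: ERROR — unrecognized char '#'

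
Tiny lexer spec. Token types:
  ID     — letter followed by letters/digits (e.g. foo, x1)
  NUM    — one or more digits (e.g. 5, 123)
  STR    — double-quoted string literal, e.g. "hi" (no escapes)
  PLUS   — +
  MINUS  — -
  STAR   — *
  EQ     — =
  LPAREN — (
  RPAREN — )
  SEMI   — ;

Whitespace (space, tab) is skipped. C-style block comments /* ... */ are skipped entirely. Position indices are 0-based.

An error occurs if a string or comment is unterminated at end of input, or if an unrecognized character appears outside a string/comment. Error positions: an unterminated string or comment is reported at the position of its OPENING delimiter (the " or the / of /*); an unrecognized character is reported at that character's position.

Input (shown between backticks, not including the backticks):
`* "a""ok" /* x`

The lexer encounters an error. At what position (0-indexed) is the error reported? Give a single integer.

pos=0: emit STAR '*'
pos=2: enter STRING mode
pos=2: emit STR "a" (now at pos=5)
pos=5: enter STRING mode
pos=5: emit STR "ok" (now at pos=9)
pos=10: enter COMMENT mode (saw '/*')
pos=10: ERROR — unterminated comment (reached EOF)

Answer: 10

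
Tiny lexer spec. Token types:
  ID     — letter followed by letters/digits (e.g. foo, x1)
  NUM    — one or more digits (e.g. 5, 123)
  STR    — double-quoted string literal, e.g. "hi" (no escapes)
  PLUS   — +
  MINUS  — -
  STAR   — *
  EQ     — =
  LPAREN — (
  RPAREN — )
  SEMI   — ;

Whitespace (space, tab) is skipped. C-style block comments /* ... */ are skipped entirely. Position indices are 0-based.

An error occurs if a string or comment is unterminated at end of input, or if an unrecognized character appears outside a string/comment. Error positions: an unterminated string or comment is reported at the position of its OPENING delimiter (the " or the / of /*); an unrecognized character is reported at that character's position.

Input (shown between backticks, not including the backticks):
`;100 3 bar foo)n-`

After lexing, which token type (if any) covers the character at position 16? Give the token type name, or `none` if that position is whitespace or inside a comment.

Answer: MINUS

Derivation:
pos=0: emit SEMI ';'
pos=1: emit NUM '100' (now at pos=4)
pos=5: emit NUM '3' (now at pos=6)
pos=7: emit ID 'bar' (now at pos=10)
pos=11: emit ID 'foo' (now at pos=14)
pos=14: emit RPAREN ')'
pos=15: emit ID 'n' (now at pos=16)
pos=16: emit MINUS '-'
DONE. 8 tokens: [SEMI, NUM, NUM, ID, ID, RPAREN, ID, MINUS]
Position 16: char is '-' -> MINUS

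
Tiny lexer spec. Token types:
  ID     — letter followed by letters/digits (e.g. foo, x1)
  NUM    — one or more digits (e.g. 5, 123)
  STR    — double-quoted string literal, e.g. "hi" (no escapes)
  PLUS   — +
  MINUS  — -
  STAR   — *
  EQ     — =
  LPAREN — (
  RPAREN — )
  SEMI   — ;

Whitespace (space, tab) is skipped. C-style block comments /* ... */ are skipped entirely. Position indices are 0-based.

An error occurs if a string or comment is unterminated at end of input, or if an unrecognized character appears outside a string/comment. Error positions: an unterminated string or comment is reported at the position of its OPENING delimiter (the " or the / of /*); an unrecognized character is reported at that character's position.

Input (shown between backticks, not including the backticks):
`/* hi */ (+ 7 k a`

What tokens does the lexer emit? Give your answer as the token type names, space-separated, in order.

Answer: LPAREN PLUS NUM ID ID

Derivation:
pos=0: enter COMMENT mode (saw '/*')
exit COMMENT mode (now at pos=8)
pos=9: emit LPAREN '('
pos=10: emit PLUS '+'
pos=12: emit NUM '7' (now at pos=13)
pos=14: emit ID 'k' (now at pos=15)
pos=16: emit ID 'a' (now at pos=17)
DONE. 5 tokens: [LPAREN, PLUS, NUM, ID, ID]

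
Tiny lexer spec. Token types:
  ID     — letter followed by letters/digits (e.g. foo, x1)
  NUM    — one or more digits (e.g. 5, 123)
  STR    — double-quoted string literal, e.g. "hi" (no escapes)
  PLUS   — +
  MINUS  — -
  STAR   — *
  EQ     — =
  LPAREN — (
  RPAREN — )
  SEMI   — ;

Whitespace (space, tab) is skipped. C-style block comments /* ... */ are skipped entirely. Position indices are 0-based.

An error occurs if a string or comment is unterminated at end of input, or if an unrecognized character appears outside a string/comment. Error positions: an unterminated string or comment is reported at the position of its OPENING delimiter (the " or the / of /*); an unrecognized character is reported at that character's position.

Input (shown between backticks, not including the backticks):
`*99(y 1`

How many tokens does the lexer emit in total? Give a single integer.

pos=0: emit STAR '*'
pos=1: emit NUM '99' (now at pos=3)
pos=3: emit LPAREN '('
pos=4: emit ID 'y' (now at pos=5)
pos=6: emit NUM '1' (now at pos=7)
DONE. 5 tokens: [STAR, NUM, LPAREN, ID, NUM]

Answer: 5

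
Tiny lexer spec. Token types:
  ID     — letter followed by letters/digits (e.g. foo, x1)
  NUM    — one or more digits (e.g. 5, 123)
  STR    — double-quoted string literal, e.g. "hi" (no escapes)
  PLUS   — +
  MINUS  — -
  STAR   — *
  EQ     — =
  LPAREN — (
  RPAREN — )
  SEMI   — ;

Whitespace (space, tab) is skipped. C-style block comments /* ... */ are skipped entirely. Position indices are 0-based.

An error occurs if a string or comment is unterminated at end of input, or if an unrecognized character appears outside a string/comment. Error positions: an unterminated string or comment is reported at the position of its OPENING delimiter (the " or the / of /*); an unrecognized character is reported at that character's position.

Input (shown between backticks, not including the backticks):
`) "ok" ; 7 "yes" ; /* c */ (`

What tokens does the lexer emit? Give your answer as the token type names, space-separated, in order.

pos=0: emit RPAREN ')'
pos=2: enter STRING mode
pos=2: emit STR "ok" (now at pos=6)
pos=7: emit SEMI ';'
pos=9: emit NUM '7' (now at pos=10)
pos=11: enter STRING mode
pos=11: emit STR "yes" (now at pos=16)
pos=17: emit SEMI ';'
pos=19: enter COMMENT mode (saw '/*')
exit COMMENT mode (now at pos=26)
pos=27: emit LPAREN '('
DONE. 7 tokens: [RPAREN, STR, SEMI, NUM, STR, SEMI, LPAREN]

Answer: RPAREN STR SEMI NUM STR SEMI LPAREN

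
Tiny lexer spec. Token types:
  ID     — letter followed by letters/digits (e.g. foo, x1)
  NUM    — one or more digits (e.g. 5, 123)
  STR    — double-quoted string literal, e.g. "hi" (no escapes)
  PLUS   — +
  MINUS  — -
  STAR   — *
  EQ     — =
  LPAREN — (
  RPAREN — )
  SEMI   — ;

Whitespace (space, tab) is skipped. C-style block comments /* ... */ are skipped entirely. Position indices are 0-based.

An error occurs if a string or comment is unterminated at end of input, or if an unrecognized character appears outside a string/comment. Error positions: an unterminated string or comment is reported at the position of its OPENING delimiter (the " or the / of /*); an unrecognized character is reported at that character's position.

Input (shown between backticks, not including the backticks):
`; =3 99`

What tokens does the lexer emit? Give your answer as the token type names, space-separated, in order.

pos=0: emit SEMI ';'
pos=2: emit EQ '='
pos=3: emit NUM '3' (now at pos=4)
pos=5: emit NUM '99' (now at pos=7)
DONE. 4 tokens: [SEMI, EQ, NUM, NUM]

Answer: SEMI EQ NUM NUM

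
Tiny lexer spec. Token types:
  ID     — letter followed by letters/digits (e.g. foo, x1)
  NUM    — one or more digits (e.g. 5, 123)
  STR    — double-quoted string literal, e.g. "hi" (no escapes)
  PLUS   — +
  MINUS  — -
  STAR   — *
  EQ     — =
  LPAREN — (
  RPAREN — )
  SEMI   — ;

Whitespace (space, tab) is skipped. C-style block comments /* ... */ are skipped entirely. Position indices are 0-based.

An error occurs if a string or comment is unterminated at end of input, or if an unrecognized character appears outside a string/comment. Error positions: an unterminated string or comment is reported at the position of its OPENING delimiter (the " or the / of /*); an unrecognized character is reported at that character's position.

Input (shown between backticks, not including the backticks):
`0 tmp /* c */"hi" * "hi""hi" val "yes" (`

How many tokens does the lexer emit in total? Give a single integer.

Answer: 9

Derivation:
pos=0: emit NUM '0' (now at pos=1)
pos=2: emit ID 'tmp' (now at pos=5)
pos=6: enter COMMENT mode (saw '/*')
exit COMMENT mode (now at pos=13)
pos=13: enter STRING mode
pos=13: emit STR "hi" (now at pos=17)
pos=18: emit STAR '*'
pos=20: enter STRING mode
pos=20: emit STR "hi" (now at pos=24)
pos=24: enter STRING mode
pos=24: emit STR "hi" (now at pos=28)
pos=29: emit ID 'val' (now at pos=32)
pos=33: enter STRING mode
pos=33: emit STR "yes" (now at pos=38)
pos=39: emit LPAREN '('
DONE. 9 tokens: [NUM, ID, STR, STAR, STR, STR, ID, STR, LPAREN]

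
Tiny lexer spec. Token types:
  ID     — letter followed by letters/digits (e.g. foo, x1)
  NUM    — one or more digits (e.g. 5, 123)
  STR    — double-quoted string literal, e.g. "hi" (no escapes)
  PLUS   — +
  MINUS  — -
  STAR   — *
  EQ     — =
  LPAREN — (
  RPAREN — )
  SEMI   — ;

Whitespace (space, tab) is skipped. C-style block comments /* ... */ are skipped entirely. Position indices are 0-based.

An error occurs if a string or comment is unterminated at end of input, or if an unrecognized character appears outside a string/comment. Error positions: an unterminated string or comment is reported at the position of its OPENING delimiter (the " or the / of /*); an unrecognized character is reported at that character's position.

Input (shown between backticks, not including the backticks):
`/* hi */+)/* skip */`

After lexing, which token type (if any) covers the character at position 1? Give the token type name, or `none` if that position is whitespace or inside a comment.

pos=0: enter COMMENT mode (saw '/*')
exit COMMENT mode (now at pos=8)
pos=8: emit PLUS '+'
pos=9: emit RPAREN ')'
pos=10: enter COMMENT mode (saw '/*')
exit COMMENT mode (now at pos=20)
DONE. 2 tokens: [PLUS, RPAREN]
Position 1: char is '*' -> none

Answer: none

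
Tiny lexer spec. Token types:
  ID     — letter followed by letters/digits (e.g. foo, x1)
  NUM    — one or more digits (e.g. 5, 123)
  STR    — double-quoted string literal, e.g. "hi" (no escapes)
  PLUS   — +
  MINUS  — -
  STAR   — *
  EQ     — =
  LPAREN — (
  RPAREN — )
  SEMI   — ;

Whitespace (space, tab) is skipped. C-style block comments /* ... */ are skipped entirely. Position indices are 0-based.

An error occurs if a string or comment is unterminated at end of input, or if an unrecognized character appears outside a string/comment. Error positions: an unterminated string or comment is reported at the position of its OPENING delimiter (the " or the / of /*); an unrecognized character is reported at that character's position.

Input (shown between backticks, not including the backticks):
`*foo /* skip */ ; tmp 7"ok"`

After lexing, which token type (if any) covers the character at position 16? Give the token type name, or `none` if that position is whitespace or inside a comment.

Answer: SEMI

Derivation:
pos=0: emit STAR '*'
pos=1: emit ID 'foo' (now at pos=4)
pos=5: enter COMMENT mode (saw '/*')
exit COMMENT mode (now at pos=15)
pos=16: emit SEMI ';'
pos=18: emit ID 'tmp' (now at pos=21)
pos=22: emit NUM '7' (now at pos=23)
pos=23: enter STRING mode
pos=23: emit STR "ok" (now at pos=27)
DONE. 6 tokens: [STAR, ID, SEMI, ID, NUM, STR]
Position 16: char is ';' -> SEMI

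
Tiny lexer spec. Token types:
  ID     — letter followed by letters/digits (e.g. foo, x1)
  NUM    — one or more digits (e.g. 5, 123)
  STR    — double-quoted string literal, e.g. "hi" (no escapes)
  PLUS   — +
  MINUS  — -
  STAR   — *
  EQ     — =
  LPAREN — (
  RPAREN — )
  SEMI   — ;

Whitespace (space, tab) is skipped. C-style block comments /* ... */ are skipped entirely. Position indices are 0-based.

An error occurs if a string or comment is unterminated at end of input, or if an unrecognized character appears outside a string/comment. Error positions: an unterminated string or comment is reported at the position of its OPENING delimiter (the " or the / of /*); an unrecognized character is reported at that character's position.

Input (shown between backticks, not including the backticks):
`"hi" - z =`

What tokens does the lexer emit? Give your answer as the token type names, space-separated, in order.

Answer: STR MINUS ID EQ

Derivation:
pos=0: enter STRING mode
pos=0: emit STR "hi" (now at pos=4)
pos=5: emit MINUS '-'
pos=7: emit ID 'z' (now at pos=8)
pos=9: emit EQ '='
DONE. 4 tokens: [STR, MINUS, ID, EQ]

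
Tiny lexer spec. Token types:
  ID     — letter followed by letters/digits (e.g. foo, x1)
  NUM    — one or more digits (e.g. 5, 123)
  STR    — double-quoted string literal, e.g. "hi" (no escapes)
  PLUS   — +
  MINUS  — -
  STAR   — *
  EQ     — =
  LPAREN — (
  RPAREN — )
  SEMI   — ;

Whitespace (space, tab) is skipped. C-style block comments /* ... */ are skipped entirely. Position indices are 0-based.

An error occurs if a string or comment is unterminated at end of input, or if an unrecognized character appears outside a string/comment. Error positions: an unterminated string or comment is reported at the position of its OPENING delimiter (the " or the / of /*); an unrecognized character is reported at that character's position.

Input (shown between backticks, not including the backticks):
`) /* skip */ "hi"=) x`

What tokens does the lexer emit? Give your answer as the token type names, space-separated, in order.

pos=0: emit RPAREN ')'
pos=2: enter COMMENT mode (saw '/*')
exit COMMENT mode (now at pos=12)
pos=13: enter STRING mode
pos=13: emit STR "hi" (now at pos=17)
pos=17: emit EQ '='
pos=18: emit RPAREN ')'
pos=20: emit ID 'x' (now at pos=21)
DONE. 5 tokens: [RPAREN, STR, EQ, RPAREN, ID]

Answer: RPAREN STR EQ RPAREN ID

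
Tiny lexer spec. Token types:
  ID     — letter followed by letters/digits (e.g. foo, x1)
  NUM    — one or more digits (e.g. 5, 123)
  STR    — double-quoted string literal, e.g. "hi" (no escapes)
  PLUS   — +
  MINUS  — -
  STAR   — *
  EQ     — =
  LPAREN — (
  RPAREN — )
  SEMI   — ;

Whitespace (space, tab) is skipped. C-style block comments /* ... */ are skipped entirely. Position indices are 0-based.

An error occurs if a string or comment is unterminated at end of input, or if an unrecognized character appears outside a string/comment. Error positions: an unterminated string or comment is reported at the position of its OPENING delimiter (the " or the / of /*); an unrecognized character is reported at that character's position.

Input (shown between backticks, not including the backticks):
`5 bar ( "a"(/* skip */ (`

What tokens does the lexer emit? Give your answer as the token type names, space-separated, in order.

Answer: NUM ID LPAREN STR LPAREN LPAREN

Derivation:
pos=0: emit NUM '5' (now at pos=1)
pos=2: emit ID 'bar' (now at pos=5)
pos=6: emit LPAREN '('
pos=8: enter STRING mode
pos=8: emit STR "a" (now at pos=11)
pos=11: emit LPAREN '('
pos=12: enter COMMENT mode (saw '/*')
exit COMMENT mode (now at pos=22)
pos=23: emit LPAREN '('
DONE. 6 tokens: [NUM, ID, LPAREN, STR, LPAREN, LPAREN]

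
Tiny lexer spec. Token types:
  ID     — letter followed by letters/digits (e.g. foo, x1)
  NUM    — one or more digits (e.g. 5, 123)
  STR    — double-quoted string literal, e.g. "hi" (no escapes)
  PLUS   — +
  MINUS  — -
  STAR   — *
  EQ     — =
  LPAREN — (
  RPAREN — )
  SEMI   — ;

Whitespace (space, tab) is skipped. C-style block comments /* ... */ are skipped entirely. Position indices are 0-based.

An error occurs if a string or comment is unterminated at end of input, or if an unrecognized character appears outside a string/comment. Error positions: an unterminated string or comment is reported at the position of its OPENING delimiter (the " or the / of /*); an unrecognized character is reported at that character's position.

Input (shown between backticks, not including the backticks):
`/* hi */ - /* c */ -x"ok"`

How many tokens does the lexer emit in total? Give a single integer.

pos=0: enter COMMENT mode (saw '/*')
exit COMMENT mode (now at pos=8)
pos=9: emit MINUS '-'
pos=11: enter COMMENT mode (saw '/*')
exit COMMENT mode (now at pos=18)
pos=19: emit MINUS '-'
pos=20: emit ID 'x' (now at pos=21)
pos=21: enter STRING mode
pos=21: emit STR "ok" (now at pos=25)
DONE. 4 tokens: [MINUS, MINUS, ID, STR]

Answer: 4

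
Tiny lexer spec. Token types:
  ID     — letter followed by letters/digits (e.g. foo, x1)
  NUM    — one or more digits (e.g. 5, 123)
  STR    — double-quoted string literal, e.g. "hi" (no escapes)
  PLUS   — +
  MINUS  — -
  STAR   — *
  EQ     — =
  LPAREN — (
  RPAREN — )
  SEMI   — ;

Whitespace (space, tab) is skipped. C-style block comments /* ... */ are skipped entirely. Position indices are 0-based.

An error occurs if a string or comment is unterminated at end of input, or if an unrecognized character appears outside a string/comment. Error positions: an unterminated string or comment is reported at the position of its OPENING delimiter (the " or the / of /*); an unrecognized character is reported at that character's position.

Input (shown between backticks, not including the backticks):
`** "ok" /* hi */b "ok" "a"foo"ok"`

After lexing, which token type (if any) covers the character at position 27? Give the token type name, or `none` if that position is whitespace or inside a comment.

pos=0: emit STAR '*'
pos=1: emit STAR '*'
pos=3: enter STRING mode
pos=3: emit STR "ok" (now at pos=7)
pos=8: enter COMMENT mode (saw '/*')
exit COMMENT mode (now at pos=16)
pos=16: emit ID 'b' (now at pos=17)
pos=18: enter STRING mode
pos=18: emit STR "ok" (now at pos=22)
pos=23: enter STRING mode
pos=23: emit STR "a" (now at pos=26)
pos=26: emit ID 'foo' (now at pos=29)
pos=29: enter STRING mode
pos=29: emit STR "ok" (now at pos=33)
DONE. 8 tokens: [STAR, STAR, STR, ID, STR, STR, ID, STR]
Position 27: char is 'o' -> ID

Answer: ID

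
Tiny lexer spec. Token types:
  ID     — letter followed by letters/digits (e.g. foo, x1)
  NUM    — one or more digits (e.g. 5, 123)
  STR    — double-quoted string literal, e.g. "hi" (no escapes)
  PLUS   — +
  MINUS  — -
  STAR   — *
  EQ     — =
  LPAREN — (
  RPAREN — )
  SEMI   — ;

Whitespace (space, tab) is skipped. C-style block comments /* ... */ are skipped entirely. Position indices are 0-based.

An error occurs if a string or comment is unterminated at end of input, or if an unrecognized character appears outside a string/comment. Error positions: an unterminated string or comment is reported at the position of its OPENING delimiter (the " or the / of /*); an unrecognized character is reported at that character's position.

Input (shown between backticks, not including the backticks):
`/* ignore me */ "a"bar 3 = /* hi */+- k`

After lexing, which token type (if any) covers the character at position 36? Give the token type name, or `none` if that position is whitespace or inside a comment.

pos=0: enter COMMENT mode (saw '/*')
exit COMMENT mode (now at pos=15)
pos=16: enter STRING mode
pos=16: emit STR "a" (now at pos=19)
pos=19: emit ID 'bar' (now at pos=22)
pos=23: emit NUM '3' (now at pos=24)
pos=25: emit EQ '='
pos=27: enter COMMENT mode (saw '/*')
exit COMMENT mode (now at pos=35)
pos=35: emit PLUS '+'
pos=36: emit MINUS '-'
pos=38: emit ID 'k' (now at pos=39)
DONE. 7 tokens: [STR, ID, NUM, EQ, PLUS, MINUS, ID]
Position 36: char is '-' -> MINUS

Answer: MINUS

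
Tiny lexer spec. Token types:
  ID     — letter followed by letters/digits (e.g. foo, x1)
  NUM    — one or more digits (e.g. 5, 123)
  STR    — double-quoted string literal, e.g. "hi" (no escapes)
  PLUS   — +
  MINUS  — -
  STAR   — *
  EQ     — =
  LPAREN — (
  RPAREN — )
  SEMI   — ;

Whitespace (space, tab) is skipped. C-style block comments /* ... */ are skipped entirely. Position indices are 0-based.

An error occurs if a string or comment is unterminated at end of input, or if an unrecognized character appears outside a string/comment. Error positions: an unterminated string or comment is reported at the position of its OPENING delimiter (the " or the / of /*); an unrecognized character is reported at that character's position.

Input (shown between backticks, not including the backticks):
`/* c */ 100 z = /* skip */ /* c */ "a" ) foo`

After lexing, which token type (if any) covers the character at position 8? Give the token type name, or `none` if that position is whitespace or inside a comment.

Answer: NUM

Derivation:
pos=0: enter COMMENT mode (saw '/*')
exit COMMENT mode (now at pos=7)
pos=8: emit NUM '100' (now at pos=11)
pos=12: emit ID 'z' (now at pos=13)
pos=14: emit EQ '='
pos=16: enter COMMENT mode (saw '/*')
exit COMMENT mode (now at pos=26)
pos=27: enter COMMENT mode (saw '/*')
exit COMMENT mode (now at pos=34)
pos=35: enter STRING mode
pos=35: emit STR "a" (now at pos=38)
pos=39: emit RPAREN ')'
pos=41: emit ID 'foo' (now at pos=44)
DONE. 6 tokens: [NUM, ID, EQ, STR, RPAREN, ID]
Position 8: char is '1' -> NUM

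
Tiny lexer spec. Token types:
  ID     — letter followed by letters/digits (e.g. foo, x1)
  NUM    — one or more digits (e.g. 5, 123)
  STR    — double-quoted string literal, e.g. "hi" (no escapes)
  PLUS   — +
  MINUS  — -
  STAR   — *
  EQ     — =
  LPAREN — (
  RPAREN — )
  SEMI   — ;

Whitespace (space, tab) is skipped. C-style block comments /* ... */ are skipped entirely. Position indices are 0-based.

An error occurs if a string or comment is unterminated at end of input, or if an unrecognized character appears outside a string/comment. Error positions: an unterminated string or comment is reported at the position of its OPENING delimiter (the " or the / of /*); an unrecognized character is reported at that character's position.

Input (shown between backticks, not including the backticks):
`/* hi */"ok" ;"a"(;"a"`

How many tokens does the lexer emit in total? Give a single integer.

Answer: 6

Derivation:
pos=0: enter COMMENT mode (saw '/*')
exit COMMENT mode (now at pos=8)
pos=8: enter STRING mode
pos=8: emit STR "ok" (now at pos=12)
pos=13: emit SEMI ';'
pos=14: enter STRING mode
pos=14: emit STR "a" (now at pos=17)
pos=17: emit LPAREN '('
pos=18: emit SEMI ';'
pos=19: enter STRING mode
pos=19: emit STR "a" (now at pos=22)
DONE. 6 tokens: [STR, SEMI, STR, LPAREN, SEMI, STR]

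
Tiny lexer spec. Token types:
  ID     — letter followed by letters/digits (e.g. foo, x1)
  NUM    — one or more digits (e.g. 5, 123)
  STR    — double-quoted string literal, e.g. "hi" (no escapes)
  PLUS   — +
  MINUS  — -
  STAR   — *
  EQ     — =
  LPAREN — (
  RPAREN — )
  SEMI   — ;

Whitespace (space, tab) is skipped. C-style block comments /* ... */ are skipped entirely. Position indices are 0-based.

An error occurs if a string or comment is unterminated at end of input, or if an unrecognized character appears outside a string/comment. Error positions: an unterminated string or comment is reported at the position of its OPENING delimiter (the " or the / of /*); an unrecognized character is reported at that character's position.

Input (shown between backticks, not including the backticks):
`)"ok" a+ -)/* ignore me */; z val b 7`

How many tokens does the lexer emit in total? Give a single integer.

Answer: 11

Derivation:
pos=0: emit RPAREN ')'
pos=1: enter STRING mode
pos=1: emit STR "ok" (now at pos=5)
pos=6: emit ID 'a' (now at pos=7)
pos=7: emit PLUS '+'
pos=9: emit MINUS '-'
pos=10: emit RPAREN ')'
pos=11: enter COMMENT mode (saw '/*')
exit COMMENT mode (now at pos=26)
pos=26: emit SEMI ';'
pos=28: emit ID 'z' (now at pos=29)
pos=30: emit ID 'val' (now at pos=33)
pos=34: emit ID 'b' (now at pos=35)
pos=36: emit NUM '7' (now at pos=37)
DONE. 11 tokens: [RPAREN, STR, ID, PLUS, MINUS, RPAREN, SEMI, ID, ID, ID, NUM]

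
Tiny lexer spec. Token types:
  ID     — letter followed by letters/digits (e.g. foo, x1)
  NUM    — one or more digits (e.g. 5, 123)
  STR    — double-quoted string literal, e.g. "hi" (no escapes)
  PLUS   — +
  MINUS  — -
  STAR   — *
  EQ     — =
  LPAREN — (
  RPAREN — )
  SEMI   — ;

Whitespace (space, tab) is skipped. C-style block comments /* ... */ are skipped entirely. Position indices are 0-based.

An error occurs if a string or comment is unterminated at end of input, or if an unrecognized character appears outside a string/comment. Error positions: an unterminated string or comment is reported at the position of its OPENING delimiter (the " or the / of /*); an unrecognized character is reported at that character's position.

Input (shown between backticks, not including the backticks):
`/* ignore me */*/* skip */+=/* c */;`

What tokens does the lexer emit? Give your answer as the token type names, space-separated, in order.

pos=0: enter COMMENT mode (saw '/*')
exit COMMENT mode (now at pos=15)
pos=15: emit STAR '*'
pos=16: enter COMMENT mode (saw '/*')
exit COMMENT mode (now at pos=26)
pos=26: emit PLUS '+'
pos=27: emit EQ '='
pos=28: enter COMMENT mode (saw '/*')
exit COMMENT mode (now at pos=35)
pos=35: emit SEMI ';'
DONE. 4 tokens: [STAR, PLUS, EQ, SEMI]

Answer: STAR PLUS EQ SEMI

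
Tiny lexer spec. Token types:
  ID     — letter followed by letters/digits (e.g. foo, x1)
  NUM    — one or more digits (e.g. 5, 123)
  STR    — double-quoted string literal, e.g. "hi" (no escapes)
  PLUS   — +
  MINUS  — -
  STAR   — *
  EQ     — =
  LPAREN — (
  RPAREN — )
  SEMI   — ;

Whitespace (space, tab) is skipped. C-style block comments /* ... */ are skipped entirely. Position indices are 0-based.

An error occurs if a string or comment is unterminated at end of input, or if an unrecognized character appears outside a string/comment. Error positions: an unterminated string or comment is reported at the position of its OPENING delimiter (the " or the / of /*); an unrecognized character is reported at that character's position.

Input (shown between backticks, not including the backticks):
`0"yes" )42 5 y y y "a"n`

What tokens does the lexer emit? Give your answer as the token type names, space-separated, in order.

pos=0: emit NUM '0' (now at pos=1)
pos=1: enter STRING mode
pos=1: emit STR "yes" (now at pos=6)
pos=7: emit RPAREN ')'
pos=8: emit NUM '42' (now at pos=10)
pos=11: emit NUM '5' (now at pos=12)
pos=13: emit ID 'y' (now at pos=14)
pos=15: emit ID 'y' (now at pos=16)
pos=17: emit ID 'y' (now at pos=18)
pos=19: enter STRING mode
pos=19: emit STR "a" (now at pos=22)
pos=22: emit ID 'n' (now at pos=23)
DONE. 10 tokens: [NUM, STR, RPAREN, NUM, NUM, ID, ID, ID, STR, ID]

Answer: NUM STR RPAREN NUM NUM ID ID ID STR ID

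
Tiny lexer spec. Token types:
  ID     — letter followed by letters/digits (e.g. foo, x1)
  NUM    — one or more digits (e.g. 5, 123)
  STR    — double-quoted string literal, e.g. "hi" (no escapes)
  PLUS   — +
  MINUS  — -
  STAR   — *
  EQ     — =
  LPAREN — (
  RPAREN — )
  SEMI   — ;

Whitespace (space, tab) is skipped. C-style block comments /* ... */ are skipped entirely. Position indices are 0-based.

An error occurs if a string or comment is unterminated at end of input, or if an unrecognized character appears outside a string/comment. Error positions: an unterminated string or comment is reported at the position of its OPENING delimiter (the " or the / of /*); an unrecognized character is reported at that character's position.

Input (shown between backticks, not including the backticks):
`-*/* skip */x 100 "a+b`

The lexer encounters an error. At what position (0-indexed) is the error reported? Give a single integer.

Answer: 18

Derivation:
pos=0: emit MINUS '-'
pos=1: emit STAR '*'
pos=2: enter COMMENT mode (saw '/*')
exit COMMENT mode (now at pos=12)
pos=12: emit ID 'x' (now at pos=13)
pos=14: emit NUM '100' (now at pos=17)
pos=18: enter STRING mode
pos=18: ERROR — unterminated string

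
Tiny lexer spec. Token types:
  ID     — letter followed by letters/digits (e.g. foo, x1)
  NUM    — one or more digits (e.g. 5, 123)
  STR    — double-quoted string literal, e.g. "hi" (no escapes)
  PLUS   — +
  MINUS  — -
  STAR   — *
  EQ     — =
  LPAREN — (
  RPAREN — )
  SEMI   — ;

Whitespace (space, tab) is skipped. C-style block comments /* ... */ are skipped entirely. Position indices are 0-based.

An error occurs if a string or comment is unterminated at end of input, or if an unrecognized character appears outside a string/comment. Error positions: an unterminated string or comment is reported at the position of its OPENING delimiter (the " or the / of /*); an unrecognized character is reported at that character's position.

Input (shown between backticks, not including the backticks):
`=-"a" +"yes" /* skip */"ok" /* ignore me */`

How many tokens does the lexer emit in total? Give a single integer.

pos=0: emit EQ '='
pos=1: emit MINUS '-'
pos=2: enter STRING mode
pos=2: emit STR "a" (now at pos=5)
pos=6: emit PLUS '+'
pos=7: enter STRING mode
pos=7: emit STR "yes" (now at pos=12)
pos=13: enter COMMENT mode (saw '/*')
exit COMMENT mode (now at pos=23)
pos=23: enter STRING mode
pos=23: emit STR "ok" (now at pos=27)
pos=28: enter COMMENT mode (saw '/*')
exit COMMENT mode (now at pos=43)
DONE. 6 tokens: [EQ, MINUS, STR, PLUS, STR, STR]

Answer: 6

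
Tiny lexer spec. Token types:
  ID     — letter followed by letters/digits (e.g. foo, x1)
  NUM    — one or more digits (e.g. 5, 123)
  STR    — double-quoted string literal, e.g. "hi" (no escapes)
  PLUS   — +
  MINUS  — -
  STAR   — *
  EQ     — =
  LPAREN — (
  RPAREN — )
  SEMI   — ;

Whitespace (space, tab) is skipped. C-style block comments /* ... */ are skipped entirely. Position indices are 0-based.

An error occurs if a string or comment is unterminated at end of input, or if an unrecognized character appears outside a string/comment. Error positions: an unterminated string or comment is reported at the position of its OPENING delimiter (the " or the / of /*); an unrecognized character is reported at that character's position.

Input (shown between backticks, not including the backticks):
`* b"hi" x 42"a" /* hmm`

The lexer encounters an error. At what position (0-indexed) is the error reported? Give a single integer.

Answer: 16

Derivation:
pos=0: emit STAR '*'
pos=2: emit ID 'b' (now at pos=3)
pos=3: enter STRING mode
pos=3: emit STR "hi" (now at pos=7)
pos=8: emit ID 'x' (now at pos=9)
pos=10: emit NUM '42' (now at pos=12)
pos=12: enter STRING mode
pos=12: emit STR "a" (now at pos=15)
pos=16: enter COMMENT mode (saw '/*')
pos=16: ERROR — unterminated comment (reached EOF)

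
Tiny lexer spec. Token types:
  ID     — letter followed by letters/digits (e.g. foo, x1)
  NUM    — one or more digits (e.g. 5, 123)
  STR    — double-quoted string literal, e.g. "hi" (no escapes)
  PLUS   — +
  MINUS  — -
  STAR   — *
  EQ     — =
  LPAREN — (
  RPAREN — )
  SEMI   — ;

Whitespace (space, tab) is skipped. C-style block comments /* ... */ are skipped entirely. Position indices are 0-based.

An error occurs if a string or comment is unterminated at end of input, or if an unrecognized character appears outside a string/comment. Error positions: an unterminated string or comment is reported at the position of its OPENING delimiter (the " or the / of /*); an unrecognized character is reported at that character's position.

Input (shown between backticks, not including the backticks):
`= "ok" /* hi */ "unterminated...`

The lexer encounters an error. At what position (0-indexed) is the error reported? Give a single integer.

pos=0: emit EQ '='
pos=2: enter STRING mode
pos=2: emit STR "ok" (now at pos=6)
pos=7: enter COMMENT mode (saw '/*')
exit COMMENT mode (now at pos=15)
pos=16: enter STRING mode
pos=16: ERROR — unterminated string

Answer: 16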